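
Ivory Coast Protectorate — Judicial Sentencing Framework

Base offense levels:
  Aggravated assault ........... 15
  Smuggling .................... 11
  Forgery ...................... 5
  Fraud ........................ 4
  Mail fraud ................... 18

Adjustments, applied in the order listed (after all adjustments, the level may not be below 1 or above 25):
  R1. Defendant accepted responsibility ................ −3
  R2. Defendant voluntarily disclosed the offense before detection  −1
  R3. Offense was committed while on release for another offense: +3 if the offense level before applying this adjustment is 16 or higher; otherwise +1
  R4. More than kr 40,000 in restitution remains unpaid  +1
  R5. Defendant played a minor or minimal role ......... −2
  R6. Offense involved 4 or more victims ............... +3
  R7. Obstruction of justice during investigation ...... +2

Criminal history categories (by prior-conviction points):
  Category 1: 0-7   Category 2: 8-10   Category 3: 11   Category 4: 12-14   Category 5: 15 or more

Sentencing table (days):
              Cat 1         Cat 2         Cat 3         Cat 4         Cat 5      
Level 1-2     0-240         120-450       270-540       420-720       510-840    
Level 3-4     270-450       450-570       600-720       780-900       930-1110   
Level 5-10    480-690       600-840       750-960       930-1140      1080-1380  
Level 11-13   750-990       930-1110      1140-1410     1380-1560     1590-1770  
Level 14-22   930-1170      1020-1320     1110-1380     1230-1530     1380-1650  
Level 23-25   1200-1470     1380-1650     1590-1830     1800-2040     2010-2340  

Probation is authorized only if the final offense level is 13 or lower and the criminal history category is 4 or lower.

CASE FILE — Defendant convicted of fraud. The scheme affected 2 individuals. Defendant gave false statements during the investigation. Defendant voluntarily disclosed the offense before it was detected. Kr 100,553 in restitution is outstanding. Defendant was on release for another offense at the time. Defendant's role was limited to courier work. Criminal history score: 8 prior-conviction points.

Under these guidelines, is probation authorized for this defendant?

Base offense level for fraud: 4.
R2 applies: 4 − 1 = 3.
R3 applies (level before this adjustment is 3 < 16, so +1): 3 + 1 = 4.
R4 applies: 4 + 1 = 5.
R5 applies: 5 − 2 = 3.
R7 applies: 3 + 2 = 5.
Final offense level: 5.
Criminal history: 8 prior points → Category 2 (8-10).
Level 5 falls in the 5-10 band.
Grid: Level 5-10 × Category 2 = 600-840 days.
Probation check: level 5 ≤ 13 and category 2 ≤ 4 → eligible.

Yes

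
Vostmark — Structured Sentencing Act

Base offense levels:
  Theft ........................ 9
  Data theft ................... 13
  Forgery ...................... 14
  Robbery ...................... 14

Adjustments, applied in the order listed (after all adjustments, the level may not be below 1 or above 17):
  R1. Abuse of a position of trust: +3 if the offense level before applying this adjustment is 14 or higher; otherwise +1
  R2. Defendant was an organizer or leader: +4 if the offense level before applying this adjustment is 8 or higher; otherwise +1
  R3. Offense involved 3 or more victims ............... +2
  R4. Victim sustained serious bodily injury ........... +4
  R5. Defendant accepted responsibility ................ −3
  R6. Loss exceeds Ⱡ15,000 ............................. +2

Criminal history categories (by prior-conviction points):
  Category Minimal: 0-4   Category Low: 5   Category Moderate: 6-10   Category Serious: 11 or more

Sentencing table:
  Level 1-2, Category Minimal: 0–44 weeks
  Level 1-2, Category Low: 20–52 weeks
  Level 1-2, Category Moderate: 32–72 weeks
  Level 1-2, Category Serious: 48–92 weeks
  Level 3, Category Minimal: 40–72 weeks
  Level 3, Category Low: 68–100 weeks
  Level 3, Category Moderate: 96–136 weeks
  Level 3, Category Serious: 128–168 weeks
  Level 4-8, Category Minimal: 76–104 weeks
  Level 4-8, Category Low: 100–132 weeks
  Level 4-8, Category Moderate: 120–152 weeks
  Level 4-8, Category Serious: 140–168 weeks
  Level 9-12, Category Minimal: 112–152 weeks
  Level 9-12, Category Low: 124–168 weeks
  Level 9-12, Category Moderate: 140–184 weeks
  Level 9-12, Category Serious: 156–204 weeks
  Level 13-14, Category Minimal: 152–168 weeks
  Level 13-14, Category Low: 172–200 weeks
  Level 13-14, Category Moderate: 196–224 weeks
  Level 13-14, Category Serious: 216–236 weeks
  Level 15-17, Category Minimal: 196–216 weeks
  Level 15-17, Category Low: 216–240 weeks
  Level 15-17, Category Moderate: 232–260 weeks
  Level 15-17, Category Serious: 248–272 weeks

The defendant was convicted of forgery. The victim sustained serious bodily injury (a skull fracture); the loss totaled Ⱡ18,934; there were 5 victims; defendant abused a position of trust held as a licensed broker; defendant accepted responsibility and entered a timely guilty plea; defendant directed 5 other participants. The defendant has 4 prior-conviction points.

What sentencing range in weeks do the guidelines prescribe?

Base offense level for forgery: 14.
R1 applies (level before this adjustment is 14 ≥ 14, so +3): 14 + 3 = 17.
R2 applies (level before this adjustment is 17 ≥ 8, so +4): 17 + 4 = 21.
R3 applies: 21 + 2 = 23.
R4 applies: 23 + 4 = 27.
R5 applies: 27 − 3 = 24.
R6 applies: 24 + 2 = 26.
Level 26 exceeds the maximum of 17; capped at 17.
Final offense level: 17.
Criminal history: 4 prior points → Category Minimal (0-4).
Level 17 falls in the 15-17 band.
Grid: Level 15-17 × Category Minimal = 196-216 weeks.

196-216 weeks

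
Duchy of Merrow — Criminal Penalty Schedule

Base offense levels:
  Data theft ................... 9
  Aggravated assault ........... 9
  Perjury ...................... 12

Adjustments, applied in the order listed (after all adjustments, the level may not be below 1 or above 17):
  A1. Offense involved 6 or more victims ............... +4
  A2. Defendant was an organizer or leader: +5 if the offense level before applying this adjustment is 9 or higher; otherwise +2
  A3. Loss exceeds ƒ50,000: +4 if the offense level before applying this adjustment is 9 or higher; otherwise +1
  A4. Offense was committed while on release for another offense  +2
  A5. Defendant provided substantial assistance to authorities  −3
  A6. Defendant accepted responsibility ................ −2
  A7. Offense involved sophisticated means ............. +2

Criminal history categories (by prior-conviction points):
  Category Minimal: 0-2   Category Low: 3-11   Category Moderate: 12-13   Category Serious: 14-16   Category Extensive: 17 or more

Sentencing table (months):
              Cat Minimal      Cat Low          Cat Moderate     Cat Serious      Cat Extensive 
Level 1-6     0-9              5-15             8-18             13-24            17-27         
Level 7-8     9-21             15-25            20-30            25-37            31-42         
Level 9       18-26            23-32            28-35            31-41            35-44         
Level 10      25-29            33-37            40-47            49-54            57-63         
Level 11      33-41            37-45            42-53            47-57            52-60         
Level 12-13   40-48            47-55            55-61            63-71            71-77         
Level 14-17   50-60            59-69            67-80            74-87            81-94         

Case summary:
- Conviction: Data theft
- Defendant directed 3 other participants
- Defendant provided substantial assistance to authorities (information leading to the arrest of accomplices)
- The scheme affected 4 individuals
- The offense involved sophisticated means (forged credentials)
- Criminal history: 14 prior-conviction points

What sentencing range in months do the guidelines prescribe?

Base offense level for data theft: 9.
A2 applies (level before this adjustment is 9 ≥ 9, so +5): 9 + 5 = 14.
A5 applies: 14 − 3 = 11.
A6 does not apply.
A7 applies: 11 + 2 = 13.
Final offense level: 13.
Criminal history: 14 prior points → Category Serious (14-16).
Level 13 falls in the 12-13 band.
Grid: Level 12-13 × Category Serious = 63-71 months.

63-71 months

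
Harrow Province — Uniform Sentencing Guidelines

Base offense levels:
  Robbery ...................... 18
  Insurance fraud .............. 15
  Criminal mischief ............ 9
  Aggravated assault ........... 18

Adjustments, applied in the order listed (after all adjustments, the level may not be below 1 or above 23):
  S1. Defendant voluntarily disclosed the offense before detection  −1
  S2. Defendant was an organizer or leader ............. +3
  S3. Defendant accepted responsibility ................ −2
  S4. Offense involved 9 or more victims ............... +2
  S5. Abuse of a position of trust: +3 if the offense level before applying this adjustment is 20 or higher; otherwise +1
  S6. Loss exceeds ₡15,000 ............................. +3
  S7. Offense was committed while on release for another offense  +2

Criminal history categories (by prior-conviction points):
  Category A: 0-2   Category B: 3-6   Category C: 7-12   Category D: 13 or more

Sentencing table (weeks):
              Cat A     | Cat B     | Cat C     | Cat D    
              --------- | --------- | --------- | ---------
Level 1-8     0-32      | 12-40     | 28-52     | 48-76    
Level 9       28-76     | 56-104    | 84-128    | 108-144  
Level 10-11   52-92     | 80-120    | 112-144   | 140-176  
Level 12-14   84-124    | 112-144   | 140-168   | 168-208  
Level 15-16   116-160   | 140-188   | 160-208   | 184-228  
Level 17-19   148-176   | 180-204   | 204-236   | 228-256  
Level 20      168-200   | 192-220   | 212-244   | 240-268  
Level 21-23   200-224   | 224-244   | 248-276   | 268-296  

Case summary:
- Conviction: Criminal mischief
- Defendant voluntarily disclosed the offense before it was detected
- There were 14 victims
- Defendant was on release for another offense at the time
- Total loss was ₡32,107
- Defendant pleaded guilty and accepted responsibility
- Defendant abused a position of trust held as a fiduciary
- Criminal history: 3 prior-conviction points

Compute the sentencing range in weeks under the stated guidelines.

112-144 weeks

Base offense level for criminal mischief: 9.
S1 applies: 9 − 1 = 8.
S3 applies: 8 − 2 = 6.
S4 applies: 6 + 2 = 8.
S5 applies (level before this adjustment is 8 < 20, so +1): 8 + 1 = 9.
S6 applies: 9 + 3 = 12.
S7 applies: 12 + 2 = 14.
Final offense level: 14.
Criminal history: 3 prior points → Category B (3-6).
Level 14 falls in the 12-14 band.
Grid: Level 12-14 × Category B = 112-144 weeks.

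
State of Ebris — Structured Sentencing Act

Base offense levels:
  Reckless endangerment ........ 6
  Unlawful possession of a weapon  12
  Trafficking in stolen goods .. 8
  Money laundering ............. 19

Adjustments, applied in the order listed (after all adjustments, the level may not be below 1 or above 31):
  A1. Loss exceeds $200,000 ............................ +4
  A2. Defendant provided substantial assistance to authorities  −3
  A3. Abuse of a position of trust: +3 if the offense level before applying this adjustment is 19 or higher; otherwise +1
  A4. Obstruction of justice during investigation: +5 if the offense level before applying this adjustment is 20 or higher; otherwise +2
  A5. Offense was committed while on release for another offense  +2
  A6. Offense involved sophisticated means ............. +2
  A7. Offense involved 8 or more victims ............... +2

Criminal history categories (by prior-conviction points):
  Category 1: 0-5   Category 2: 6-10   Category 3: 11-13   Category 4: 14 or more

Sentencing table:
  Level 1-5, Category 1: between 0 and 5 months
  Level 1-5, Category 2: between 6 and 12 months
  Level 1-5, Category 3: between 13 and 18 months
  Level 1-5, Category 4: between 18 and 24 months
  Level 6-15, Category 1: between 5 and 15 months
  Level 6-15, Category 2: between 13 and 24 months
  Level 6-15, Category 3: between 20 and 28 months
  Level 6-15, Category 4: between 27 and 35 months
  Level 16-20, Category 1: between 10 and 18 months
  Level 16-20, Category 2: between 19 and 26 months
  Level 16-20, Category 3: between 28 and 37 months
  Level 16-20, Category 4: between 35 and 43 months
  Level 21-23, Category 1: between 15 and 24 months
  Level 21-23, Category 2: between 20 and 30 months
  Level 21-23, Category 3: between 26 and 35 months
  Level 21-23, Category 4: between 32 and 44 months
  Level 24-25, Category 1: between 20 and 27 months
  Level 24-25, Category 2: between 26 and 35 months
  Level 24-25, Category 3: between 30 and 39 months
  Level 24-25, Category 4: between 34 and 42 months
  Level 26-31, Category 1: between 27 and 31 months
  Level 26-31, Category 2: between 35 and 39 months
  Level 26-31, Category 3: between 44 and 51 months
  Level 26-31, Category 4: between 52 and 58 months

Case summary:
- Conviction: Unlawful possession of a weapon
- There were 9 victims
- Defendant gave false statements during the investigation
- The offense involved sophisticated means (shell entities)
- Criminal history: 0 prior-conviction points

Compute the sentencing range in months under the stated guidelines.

10-18 months

Base offense level for unlawful possession of a weapon: 12.
A3 does not apply.
A4 applies (level before this adjustment is 12 < 20, so +2): 12 + 2 = 14.
A5 does not apply.
A6 applies: 14 + 2 = 16.
A7 applies: 16 + 2 = 18.
Final offense level: 18.
Criminal history: 0 prior points → Category 1 (0-5).
Level 18 falls in the 16-20 band.
Grid: Level 16-20 × Category 1 = 10-18 months.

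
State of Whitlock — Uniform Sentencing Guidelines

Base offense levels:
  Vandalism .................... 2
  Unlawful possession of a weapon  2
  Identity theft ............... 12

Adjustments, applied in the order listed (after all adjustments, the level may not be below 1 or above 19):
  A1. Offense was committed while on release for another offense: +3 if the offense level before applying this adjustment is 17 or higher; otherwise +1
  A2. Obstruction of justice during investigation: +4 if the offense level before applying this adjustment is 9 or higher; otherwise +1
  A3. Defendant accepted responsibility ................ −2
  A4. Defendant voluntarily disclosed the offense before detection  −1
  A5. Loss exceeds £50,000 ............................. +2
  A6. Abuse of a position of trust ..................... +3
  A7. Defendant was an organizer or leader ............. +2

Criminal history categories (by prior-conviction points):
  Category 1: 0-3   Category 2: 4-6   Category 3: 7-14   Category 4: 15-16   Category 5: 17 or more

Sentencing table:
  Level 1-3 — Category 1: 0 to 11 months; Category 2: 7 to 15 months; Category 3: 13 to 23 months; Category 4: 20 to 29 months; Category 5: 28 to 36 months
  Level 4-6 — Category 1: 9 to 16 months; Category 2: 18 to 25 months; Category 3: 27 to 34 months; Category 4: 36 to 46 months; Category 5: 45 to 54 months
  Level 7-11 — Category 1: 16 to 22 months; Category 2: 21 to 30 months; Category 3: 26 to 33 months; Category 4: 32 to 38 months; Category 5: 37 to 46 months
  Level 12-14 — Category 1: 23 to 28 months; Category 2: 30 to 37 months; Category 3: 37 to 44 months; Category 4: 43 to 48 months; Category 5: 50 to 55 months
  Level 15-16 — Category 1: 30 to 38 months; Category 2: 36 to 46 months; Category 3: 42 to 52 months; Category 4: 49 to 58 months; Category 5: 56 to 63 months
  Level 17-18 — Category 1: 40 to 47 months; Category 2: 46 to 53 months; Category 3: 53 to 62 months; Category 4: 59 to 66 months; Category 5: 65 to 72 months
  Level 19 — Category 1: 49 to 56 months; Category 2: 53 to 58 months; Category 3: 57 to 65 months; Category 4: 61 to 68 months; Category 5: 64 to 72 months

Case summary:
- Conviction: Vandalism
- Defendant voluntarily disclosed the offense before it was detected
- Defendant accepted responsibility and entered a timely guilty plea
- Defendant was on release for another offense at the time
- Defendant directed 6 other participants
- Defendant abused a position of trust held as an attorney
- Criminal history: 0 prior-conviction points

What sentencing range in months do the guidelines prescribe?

Base offense level for vandalism: 2.
A1 applies (level before this adjustment is 2 < 17, so +1): 2 + 1 = 3.
A2 does not apply.
A3 applies: 3 − 2 = 1.
A4 applies: 1 − 1 = 0.
A6 applies: 0 + 3 = 3.
A7 applies: 3 + 2 = 5.
Final offense level: 5.
Criminal history: 0 prior points → Category 1 (0-3).
Level 5 falls in the 4-6 band.
Grid: Level 4-6 × Category 1 = 9-16 months.

9-16 months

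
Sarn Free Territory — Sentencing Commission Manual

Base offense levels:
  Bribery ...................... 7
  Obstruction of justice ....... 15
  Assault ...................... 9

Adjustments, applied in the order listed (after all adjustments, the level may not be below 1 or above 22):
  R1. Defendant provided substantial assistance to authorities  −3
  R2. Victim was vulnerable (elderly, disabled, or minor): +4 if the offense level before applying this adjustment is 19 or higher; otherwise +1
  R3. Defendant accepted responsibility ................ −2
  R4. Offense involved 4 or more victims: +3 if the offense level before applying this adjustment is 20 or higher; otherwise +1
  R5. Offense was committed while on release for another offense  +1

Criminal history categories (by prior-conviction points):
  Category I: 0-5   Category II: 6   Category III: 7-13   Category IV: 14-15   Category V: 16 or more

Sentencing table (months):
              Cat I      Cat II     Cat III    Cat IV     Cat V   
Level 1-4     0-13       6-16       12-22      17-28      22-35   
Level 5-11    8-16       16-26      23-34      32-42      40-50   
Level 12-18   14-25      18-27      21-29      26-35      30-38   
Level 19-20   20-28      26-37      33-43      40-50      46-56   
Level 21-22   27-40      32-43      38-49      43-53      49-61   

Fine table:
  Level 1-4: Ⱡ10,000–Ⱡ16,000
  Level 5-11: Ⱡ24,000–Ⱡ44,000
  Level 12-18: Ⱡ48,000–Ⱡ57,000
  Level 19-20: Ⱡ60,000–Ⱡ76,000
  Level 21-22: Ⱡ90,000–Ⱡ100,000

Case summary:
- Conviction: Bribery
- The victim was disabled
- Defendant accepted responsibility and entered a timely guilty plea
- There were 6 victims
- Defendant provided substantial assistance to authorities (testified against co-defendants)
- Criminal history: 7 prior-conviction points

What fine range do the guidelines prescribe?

Base offense level for bribery: 7.
R1 applies: 7 − 3 = 4.
R2 applies (level before this adjustment is 4 < 19, so +1): 4 + 1 = 5.
R3 applies: 5 − 2 = 3.
R4 applies (level before this adjustment is 3 < 20, so +1): 3 + 1 = 4.
R5 does not apply.
Final offense level: 4.
Level 4 falls in the 1-4 band.
Fine table: Level 1-4 → Ⱡ10,000–Ⱡ16,000.

Ⱡ10,000–Ⱡ16,000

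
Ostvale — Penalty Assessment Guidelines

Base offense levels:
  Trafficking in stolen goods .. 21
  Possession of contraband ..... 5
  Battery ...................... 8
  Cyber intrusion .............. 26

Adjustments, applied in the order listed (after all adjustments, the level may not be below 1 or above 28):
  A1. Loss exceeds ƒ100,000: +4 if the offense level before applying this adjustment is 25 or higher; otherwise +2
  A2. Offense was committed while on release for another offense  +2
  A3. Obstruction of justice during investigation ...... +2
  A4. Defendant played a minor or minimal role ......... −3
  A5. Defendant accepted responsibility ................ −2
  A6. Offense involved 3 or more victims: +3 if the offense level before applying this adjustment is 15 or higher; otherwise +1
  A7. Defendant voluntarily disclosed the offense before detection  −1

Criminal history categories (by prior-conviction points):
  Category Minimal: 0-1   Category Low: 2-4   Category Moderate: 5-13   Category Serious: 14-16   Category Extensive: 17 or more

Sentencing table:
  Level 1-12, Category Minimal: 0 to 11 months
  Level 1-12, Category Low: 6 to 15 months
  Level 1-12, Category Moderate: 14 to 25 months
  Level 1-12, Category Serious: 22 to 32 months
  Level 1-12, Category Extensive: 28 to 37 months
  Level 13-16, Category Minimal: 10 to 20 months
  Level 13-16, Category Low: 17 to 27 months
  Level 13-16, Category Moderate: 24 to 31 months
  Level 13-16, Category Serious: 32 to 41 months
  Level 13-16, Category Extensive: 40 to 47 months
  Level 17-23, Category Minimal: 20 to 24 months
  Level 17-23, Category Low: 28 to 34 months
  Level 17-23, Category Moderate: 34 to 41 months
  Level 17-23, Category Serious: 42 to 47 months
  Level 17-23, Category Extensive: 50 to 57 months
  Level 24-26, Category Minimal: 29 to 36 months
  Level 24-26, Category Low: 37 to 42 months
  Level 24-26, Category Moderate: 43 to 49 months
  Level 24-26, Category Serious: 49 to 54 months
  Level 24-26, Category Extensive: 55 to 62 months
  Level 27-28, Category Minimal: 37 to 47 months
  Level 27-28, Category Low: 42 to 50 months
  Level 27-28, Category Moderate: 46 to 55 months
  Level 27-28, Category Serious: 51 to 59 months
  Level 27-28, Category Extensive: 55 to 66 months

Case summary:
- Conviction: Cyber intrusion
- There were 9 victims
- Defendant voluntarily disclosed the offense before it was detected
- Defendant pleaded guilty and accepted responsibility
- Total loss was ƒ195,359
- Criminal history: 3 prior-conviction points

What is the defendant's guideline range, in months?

42-50 months

Base offense level for cyber intrusion: 26.
A1 applies (level before this adjustment is 26 ≥ 25, so +4): 26 + 4 = 30.
A2 does not apply.
A4 does not apply.
A5 applies: 30 − 2 = 28.
A6 applies (level before this adjustment is 28 ≥ 15, so +3): 28 + 3 = 31.
A7 applies: 31 − 1 = 30.
Level 30 exceeds the maximum of 28; capped at 28.
Final offense level: 28.
Criminal history: 3 prior points → Category Low (2-4).
Level 28 falls in the 27-28 band.
Grid: Level 27-28 × Category Low = 42-50 months.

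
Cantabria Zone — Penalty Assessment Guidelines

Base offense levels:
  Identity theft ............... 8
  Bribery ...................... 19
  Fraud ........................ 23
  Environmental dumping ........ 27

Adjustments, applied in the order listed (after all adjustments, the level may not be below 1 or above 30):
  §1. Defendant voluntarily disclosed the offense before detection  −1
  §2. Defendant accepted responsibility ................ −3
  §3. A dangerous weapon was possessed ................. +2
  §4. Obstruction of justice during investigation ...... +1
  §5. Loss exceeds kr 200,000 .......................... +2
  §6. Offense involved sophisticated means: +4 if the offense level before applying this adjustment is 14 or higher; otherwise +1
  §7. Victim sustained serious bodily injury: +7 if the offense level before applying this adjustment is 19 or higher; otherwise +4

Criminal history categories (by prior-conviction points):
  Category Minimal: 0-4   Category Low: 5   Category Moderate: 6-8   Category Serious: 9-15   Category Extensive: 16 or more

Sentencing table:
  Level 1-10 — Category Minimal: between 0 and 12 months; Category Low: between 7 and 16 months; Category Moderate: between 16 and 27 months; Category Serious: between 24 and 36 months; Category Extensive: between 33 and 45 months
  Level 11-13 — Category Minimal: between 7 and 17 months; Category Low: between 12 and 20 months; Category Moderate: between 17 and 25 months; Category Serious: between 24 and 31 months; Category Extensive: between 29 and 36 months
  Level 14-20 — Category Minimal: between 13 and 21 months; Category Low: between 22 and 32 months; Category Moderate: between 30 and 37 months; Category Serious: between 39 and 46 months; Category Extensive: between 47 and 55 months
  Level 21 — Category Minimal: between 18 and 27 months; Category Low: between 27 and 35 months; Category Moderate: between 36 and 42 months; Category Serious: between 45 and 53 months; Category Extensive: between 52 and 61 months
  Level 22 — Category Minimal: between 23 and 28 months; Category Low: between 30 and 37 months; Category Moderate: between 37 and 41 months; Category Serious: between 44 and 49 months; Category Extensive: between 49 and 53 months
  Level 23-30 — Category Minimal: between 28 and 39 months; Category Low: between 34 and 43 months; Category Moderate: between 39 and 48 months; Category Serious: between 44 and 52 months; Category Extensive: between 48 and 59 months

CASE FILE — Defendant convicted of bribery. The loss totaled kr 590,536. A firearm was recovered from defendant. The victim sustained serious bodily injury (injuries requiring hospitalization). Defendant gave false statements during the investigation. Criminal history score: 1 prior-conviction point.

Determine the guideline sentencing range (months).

Base offense level for bribery: 19.
§1 does not apply.
§2 does not apply.
§3 applies: 19 + 2 = 21.
§4 applies: 21 + 1 = 22.
§5 applies: 22 + 2 = 24.
§6 does not apply.
§7 applies (level before this adjustment is 24 ≥ 19, so +7): 24 + 7 = 31.
Level 31 exceeds the maximum of 30; capped at 30.
Final offense level: 30.
Criminal history: 1 prior point → Category Minimal (0-4).
Level 30 falls in the 23-30 band.
Grid: Level 23-30 × Category Minimal = 28-39 months.

28-39 months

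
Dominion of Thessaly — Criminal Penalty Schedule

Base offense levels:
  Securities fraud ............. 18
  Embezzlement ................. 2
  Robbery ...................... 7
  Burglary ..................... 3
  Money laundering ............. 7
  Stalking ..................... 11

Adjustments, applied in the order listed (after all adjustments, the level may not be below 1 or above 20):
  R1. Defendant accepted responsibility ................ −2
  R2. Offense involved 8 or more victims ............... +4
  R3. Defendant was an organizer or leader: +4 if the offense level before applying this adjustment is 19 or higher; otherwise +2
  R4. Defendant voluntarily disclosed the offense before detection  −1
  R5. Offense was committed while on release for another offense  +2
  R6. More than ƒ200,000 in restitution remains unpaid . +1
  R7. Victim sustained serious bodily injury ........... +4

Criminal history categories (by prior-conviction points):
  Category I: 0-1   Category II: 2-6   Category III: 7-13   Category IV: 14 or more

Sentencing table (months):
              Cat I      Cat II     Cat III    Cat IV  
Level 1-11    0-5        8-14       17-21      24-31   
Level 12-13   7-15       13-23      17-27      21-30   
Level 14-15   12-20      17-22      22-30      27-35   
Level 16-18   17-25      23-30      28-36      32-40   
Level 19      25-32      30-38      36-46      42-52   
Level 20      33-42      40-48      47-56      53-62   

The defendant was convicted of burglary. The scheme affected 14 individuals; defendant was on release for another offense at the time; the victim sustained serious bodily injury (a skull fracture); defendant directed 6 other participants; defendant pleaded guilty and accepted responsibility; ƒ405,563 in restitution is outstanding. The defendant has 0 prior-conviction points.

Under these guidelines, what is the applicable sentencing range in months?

12-20 months

Base offense level for burglary: 3.
R1 applies: 3 − 2 = 1.
R2 applies: 1 + 4 = 5.
R3 applies (level before this adjustment is 5 < 19, so +2): 5 + 2 = 7.
R5 applies: 7 + 2 = 9.
R6 applies: 9 + 1 = 10.
R7 applies: 10 + 4 = 14.
Final offense level: 14.
Criminal history: 0 prior points → Category I (0-1).
Level 14 falls in the 14-15 band.
Grid: Level 14-15 × Category I = 12-20 months.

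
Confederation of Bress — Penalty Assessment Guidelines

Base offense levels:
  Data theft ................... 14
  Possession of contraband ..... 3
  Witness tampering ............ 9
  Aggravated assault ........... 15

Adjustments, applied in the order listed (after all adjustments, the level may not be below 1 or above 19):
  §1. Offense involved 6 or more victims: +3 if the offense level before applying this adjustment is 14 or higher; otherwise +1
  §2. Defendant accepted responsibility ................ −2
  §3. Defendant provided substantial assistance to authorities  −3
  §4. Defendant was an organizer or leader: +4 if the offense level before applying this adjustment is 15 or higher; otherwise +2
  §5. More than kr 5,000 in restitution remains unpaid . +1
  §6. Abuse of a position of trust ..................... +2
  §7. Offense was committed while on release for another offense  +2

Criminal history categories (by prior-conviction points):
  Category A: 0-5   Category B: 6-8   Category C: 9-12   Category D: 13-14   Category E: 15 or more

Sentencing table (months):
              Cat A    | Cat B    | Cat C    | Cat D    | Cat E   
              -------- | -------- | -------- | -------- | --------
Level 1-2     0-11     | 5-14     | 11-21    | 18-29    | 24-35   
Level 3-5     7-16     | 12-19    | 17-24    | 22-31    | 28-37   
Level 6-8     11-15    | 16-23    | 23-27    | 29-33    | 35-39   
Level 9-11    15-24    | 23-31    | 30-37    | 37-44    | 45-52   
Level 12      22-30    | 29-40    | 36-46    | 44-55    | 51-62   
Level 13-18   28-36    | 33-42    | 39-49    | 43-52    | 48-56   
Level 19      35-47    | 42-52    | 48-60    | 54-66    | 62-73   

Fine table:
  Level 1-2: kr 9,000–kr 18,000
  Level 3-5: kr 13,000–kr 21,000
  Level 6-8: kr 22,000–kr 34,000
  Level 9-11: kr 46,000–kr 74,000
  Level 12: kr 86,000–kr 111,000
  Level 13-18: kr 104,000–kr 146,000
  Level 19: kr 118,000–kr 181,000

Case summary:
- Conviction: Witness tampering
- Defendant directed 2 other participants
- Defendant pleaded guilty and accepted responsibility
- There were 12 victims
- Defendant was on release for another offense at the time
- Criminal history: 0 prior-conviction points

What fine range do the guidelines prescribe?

Base offense level for witness tampering: 9.
§1 applies (level before this adjustment is 9 < 14, so +1): 9 + 1 = 10.
§2 applies: 10 − 2 = 8.
§4 applies (level before this adjustment is 8 < 15, so +2): 8 + 2 = 10.
§7 applies: 10 + 2 = 12.
Final offense level: 12.
Level 12 falls in the 12 band.
Fine table: Level 12 → kr 86,000–kr 111,000.

kr 86,000–kr 111,000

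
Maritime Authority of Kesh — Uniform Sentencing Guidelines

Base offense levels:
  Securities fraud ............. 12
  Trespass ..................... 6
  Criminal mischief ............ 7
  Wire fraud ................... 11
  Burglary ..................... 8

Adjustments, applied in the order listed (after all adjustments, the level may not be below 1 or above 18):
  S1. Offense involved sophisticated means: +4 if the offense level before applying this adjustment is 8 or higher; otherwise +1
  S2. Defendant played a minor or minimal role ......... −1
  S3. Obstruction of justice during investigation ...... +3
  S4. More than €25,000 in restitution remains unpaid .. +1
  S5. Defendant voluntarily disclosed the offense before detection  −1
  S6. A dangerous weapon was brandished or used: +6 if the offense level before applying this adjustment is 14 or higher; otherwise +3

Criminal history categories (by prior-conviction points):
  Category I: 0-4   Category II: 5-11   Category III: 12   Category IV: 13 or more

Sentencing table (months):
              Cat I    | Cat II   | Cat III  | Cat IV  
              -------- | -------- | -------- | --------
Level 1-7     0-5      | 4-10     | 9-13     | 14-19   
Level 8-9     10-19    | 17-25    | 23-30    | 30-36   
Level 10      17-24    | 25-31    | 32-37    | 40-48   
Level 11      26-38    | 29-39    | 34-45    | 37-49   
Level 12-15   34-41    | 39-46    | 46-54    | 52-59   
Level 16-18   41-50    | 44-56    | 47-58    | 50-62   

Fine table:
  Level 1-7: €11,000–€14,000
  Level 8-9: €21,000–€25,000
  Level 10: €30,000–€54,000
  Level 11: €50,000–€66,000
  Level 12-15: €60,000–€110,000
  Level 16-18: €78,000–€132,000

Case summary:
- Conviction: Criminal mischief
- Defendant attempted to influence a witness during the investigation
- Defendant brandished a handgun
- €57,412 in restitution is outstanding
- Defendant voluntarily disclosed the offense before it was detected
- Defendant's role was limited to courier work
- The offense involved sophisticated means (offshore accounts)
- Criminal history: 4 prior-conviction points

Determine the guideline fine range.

€60,000–€110,000

Base offense level for criminal mischief: 7.
S1 applies (level before this adjustment is 7 < 8, so +1): 7 + 1 = 8.
S2 applies: 8 − 1 = 7.
S3 applies: 7 + 3 = 10.
S4 applies: 10 + 1 = 11.
S5 applies: 11 − 1 = 10.
S6 applies (level before this adjustment is 10 < 14, so +3): 10 + 3 = 13.
Final offense level: 13.
Level 13 falls in the 12-15 band.
Fine table: Level 12-15 → €60,000–€110,000.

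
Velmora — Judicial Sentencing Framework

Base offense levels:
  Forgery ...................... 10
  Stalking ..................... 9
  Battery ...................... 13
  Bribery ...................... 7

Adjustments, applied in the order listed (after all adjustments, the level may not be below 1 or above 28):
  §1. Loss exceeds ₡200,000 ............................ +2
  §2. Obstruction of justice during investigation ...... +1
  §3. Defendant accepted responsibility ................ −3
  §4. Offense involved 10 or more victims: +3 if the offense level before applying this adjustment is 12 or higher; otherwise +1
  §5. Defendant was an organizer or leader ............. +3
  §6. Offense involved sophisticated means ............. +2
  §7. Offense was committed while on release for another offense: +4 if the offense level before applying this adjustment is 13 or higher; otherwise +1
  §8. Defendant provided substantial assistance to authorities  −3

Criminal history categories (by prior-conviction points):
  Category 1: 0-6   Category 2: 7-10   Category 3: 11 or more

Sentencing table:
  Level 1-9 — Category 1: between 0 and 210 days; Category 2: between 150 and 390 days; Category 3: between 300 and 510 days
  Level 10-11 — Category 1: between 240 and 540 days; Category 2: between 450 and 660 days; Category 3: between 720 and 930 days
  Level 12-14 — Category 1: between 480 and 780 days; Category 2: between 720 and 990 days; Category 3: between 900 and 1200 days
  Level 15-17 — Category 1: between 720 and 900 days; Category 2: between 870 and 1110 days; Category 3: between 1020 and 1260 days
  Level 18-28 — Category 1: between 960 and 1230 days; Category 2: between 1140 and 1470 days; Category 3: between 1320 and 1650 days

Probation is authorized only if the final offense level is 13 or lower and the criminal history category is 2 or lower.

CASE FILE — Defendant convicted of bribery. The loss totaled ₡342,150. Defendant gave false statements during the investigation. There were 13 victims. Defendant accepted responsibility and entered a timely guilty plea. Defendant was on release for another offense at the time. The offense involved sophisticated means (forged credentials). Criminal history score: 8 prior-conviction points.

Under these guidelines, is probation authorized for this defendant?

Yes

Base offense level for bribery: 7.
§1 applies: 7 + 2 = 9.
§2 applies: 9 + 1 = 10.
§3 applies: 10 − 3 = 7.
§4 applies (level before this adjustment is 7 < 12, so +1): 7 + 1 = 8.
§5 does not apply.
§6 applies: 8 + 2 = 10.
§7 applies (level before this adjustment is 10 < 13, so +1): 10 + 1 = 11.
§8 does not apply.
Final offense level: 11.
Criminal history: 8 prior points → Category 2 (7-10).
Level 11 falls in the 10-11 band.
Grid: Level 10-11 × Category 2 = 450-660 days.
Probation check: level 11 ≤ 13 and category 2 ≤ 2 → eligible.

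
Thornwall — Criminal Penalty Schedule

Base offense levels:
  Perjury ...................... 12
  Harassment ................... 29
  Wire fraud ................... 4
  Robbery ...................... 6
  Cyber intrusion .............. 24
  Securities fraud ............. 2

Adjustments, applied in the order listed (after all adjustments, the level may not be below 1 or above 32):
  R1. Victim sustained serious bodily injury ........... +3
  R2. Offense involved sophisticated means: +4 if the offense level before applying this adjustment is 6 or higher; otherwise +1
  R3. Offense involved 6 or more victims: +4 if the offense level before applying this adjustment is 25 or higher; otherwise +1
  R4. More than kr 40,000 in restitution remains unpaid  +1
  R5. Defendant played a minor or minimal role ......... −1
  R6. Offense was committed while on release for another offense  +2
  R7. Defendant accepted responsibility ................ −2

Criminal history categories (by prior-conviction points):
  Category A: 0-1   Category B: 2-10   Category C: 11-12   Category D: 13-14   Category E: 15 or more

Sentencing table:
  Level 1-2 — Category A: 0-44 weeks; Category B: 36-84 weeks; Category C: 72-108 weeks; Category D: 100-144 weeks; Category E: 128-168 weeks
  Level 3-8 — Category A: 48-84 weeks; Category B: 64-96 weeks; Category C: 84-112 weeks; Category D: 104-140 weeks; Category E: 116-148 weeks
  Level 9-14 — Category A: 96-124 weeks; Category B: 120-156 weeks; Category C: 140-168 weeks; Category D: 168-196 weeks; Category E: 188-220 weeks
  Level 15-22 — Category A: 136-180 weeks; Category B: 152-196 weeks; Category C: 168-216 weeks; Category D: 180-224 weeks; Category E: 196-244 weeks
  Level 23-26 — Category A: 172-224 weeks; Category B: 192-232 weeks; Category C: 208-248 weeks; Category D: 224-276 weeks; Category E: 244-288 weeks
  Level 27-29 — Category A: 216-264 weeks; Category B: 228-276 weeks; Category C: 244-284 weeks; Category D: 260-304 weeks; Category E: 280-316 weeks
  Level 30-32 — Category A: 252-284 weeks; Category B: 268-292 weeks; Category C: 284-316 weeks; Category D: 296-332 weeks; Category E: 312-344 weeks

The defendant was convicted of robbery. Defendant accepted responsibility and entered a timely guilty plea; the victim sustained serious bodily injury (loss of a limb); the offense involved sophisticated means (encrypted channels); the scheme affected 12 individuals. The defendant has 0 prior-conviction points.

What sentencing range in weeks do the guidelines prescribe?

Base offense level for robbery: 6.
R1 applies: 6 + 3 = 9.
R2 applies (level before this adjustment is 9 ≥ 6, so +4): 9 + 4 = 13.
R3 applies (level before this adjustment is 13 < 25, so +1): 13 + 1 = 14.
R7 applies: 14 − 2 = 12.
Final offense level: 12.
Criminal history: 0 prior points → Category A (0-1).
Level 12 falls in the 9-14 band.
Grid: Level 9-14 × Category A = 96-124 weeks.

96-124 weeks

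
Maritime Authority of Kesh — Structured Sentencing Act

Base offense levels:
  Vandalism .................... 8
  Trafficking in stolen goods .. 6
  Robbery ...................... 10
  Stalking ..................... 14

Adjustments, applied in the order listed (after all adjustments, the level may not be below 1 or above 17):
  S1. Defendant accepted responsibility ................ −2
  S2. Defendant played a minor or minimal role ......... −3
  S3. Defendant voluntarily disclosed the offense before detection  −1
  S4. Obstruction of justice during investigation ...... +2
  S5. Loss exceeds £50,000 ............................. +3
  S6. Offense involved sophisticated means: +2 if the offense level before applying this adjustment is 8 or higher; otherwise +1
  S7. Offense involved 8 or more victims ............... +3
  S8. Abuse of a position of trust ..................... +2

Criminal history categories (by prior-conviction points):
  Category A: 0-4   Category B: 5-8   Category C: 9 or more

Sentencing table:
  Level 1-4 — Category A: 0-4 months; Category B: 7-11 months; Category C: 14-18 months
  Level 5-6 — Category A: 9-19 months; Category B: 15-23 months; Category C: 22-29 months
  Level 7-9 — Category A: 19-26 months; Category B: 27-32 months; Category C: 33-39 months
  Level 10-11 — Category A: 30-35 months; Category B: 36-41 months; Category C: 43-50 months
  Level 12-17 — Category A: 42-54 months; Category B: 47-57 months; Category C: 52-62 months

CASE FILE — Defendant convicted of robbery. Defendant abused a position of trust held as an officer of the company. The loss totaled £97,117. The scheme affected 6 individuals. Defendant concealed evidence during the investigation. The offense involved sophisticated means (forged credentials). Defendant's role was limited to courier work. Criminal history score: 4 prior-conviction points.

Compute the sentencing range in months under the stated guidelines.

42-54 months

Base offense level for robbery: 10.
S1 does not apply.
S2 applies: 10 − 3 = 7.
S3 does not apply.
S4 applies: 7 + 2 = 9.
S5 applies: 9 + 3 = 12.
S6 applies (level before this adjustment is 12 ≥ 8, so +2): 12 + 2 = 14.
S8 applies: 14 + 2 = 16.
Final offense level: 16.
Criminal history: 4 prior points → Category A (0-4).
Level 16 falls in the 12-17 band.
Grid: Level 12-17 × Category A = 42-54 months.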